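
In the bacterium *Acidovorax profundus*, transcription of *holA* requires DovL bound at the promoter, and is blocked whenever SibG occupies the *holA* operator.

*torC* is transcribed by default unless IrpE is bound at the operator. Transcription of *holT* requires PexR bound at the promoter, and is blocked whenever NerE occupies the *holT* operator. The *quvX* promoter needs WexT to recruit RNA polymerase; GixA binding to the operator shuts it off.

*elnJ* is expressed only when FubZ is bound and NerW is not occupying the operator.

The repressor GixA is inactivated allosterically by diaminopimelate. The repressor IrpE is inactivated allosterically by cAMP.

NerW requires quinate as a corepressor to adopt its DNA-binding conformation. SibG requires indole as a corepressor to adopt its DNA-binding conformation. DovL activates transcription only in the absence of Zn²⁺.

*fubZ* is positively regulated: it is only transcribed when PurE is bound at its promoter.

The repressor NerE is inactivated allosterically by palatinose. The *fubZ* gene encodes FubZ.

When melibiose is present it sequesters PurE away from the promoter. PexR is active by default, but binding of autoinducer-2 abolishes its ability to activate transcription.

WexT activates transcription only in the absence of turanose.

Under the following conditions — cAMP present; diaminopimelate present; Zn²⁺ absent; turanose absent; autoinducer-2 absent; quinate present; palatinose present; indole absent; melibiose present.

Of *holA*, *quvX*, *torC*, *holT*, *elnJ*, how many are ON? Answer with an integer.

Indole is absent, so SibG is inactive.
Zn²⁺ is absent, so DovL is active.
No repressor is bound and DovL is active, so *holA* is transcribed.
→ *holA* is ON.
Diaminopimelate is present, so GixA is inactive.
Turanose is absent, so WexT is active.
No repressor is bound and WexT is active, so *quvX* is transcribed.
→ *quvX* is ON.
cAMP is present, so IrpE is inactive.
With no repressor bound, *torC* is transcribed.
→ *torC* is ON.
Palatinose is present, so NerE is inactive.
Autoinducer-2 is absent, so PexR is active.
No repressor is bound and PexR is active, so *holT* is transcribed.
→ *holT* is ON.
Melibiose is present, so PurE is inactive.
Required activator PurE is absent, so *fubZ* is not transcribed.
So FubZ is not produced.
Quinate is present, so NerW is active.
With repressor NerW bound, *elnJ* is not transcribed.
→ *elnJ* is OFF.
4 of the 5 genes are transcribed.

4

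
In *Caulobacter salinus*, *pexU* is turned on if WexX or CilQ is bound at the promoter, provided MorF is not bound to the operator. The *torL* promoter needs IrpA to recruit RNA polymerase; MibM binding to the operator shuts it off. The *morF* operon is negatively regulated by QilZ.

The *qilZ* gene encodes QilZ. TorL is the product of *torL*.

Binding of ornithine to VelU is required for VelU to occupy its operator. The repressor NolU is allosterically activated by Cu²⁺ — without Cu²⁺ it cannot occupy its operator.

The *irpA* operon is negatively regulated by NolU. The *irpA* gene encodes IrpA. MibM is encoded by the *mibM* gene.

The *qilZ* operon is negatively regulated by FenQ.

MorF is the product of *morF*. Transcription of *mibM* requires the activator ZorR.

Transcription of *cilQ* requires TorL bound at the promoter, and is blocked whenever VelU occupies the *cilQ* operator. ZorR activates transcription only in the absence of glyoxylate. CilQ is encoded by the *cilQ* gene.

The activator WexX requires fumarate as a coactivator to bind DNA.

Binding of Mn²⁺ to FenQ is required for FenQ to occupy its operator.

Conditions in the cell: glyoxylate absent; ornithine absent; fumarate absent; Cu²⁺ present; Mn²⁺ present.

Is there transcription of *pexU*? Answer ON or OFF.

OFF

Fumarate is absent, so WexX is inactive.
Mn²⁺ is present, so FenQ is active.
With repressor FenQ bound, *qilZ* is not transcribed.
So QilZ is not produced.
With no repressor bound, *morF* is transcribed.
So MorF is produced and active.
Glyoxylate is absent, so ZorR is active.
No repressor is bound and ZorR is active, so *mibM* is transcribed.
So MibM is produced and active.
Cu²⁺ is present, so NolU is active.
With repressor NolU bound, *irpA* is not transcribed.
So IrpA is not produced.
With repressor MibM bound, *torL* is not transcribed.
So TorL is not produced.
Ornithine is absent, so VelU is inactive.
Required activator TorL is absent, so *cilQ* is not transcribed.
So CilQ is not produced.
With repressor MorF bound, *pexU* is not transcribed.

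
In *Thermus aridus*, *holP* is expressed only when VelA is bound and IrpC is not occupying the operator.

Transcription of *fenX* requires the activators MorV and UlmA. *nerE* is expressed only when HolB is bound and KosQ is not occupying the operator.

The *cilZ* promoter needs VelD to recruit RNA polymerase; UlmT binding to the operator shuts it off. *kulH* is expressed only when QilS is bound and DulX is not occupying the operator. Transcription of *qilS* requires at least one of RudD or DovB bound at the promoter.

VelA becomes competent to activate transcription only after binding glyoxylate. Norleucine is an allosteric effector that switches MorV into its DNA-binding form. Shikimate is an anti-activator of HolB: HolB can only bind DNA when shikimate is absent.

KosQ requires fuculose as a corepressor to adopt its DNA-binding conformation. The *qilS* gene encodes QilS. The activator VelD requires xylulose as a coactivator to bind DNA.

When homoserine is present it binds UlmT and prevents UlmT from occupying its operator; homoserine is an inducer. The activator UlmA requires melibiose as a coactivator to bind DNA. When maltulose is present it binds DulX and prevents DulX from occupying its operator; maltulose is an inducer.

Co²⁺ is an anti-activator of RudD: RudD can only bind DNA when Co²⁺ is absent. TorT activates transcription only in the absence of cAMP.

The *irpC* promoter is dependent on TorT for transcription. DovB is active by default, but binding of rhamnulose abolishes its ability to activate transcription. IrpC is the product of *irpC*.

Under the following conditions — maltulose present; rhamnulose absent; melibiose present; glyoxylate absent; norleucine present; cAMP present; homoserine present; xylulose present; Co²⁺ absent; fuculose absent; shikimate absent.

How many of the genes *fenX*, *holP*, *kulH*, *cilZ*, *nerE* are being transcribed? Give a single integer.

Norleucine is present, so MorV is active.
Melibiose is present, so UlmA is active.
No repressor is bound and MorV and UlmA are active, so *fenX* is transcribed.
→ *fenX* is ON.
Glyoxylate is absent, so VelA is inactive.
cAMP is present, so TorT is inactive.
Required activator TorT is absent, so *irpC* is not transcribed.
So IrpC is not produced.
Required activator VelA is absent, so *holP* is not transcribed.
→ *holP* is OFF.
Maltulose is present, so DulX is inactive.
Co²⁺ is absent, so RudD is active.
Rhamnulose is absent, so DovB is active.
Activator RudD is present, so *qilS* is transcribed.
So QilS is produced and active.
No repressor is bound and QilS is active, so *kulH* is transcribed.
→ *kulH* is ON.
Homoserine is present, so UlmT is inactive.
Xylulose is present, so VelD is active.
No repressor is bound and VelD is active, so *cilZ* is transcribed.
→ *cilZ* is ON.
Shikimate is absent, so HolB is active.
Fuculose is absent, so KosQ is inactive.
No repressor is bound and HolB is active, so *nerE* is transcribed.
→ *nerE* is ON.
4 of the 5 genes are transcribed.

4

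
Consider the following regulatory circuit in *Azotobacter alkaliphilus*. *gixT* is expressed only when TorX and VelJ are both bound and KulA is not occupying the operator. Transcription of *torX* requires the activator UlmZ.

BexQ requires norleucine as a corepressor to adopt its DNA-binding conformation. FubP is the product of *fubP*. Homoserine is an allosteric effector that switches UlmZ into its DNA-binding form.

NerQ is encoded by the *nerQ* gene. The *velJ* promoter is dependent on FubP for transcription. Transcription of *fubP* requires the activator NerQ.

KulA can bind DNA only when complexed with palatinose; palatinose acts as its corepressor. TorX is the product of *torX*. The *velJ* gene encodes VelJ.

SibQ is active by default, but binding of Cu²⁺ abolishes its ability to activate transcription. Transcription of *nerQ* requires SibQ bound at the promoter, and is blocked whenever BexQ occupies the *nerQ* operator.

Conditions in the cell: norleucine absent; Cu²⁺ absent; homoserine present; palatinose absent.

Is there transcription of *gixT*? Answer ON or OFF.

Homoserine is present, so UlmZ is active.
No repressor is bound and UlmZ is active, so *torX* is transcribed.
So TorX is produced and active.
Norleucine is absent, so BexQ is inactive.
Cu²⁺ is absent, so SibQ is active.
No repressor is bound and SibQ is active, so *nerQ* is transcribed.
So NerQ is produced and active.
No repressor is bound and NerQ is active, so *fubP* is transcribed.
So FubP is produced and active.
No repressor is bound and FubP is active, so *velJ* is transcribed.
So VelJ is produced and active.
Palatinose is absent, so KulA is inactive.
No repressor is bound and TorX and VelJ are active, so *gixT* is transcribed.

ON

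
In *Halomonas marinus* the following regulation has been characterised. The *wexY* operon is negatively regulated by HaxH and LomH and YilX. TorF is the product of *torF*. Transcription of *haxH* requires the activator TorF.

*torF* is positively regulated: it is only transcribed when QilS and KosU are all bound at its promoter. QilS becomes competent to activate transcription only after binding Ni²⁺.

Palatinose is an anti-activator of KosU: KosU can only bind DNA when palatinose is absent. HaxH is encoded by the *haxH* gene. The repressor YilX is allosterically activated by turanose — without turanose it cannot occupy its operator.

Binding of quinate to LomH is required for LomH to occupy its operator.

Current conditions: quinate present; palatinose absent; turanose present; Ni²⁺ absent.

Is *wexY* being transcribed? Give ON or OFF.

Ni²⁺ is absent, so QilS is inactive.
Palatinose is absent, so KosU is active.
Required activator QilS is absent, so *torF* is not transcribed.
So TorF is not produced.
Required activator TorF is absent, so *haxH* is not transcribed.
So HaxH is not produced.
Quinate is present, so LomH is active.
Turanose is present, so YilX is active.
With repressor LomH bound, *wexY* is not transcribed.

OFF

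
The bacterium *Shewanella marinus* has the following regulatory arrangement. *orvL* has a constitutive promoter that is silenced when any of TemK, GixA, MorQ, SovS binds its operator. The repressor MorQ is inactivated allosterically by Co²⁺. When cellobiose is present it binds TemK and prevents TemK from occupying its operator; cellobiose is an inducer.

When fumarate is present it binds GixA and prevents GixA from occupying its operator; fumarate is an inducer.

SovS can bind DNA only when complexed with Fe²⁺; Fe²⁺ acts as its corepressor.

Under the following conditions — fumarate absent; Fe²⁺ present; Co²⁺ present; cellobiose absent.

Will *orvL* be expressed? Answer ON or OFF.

Cellobiose is absent, so TemK is active.
Fumarate is absent, so GixA is active.
Co²⁺ is present, so MorQ is inactive.
Fe²⁺ is present, so SovS is active.
With repressor TemK bound, *orvL* is not transcribed.

OFF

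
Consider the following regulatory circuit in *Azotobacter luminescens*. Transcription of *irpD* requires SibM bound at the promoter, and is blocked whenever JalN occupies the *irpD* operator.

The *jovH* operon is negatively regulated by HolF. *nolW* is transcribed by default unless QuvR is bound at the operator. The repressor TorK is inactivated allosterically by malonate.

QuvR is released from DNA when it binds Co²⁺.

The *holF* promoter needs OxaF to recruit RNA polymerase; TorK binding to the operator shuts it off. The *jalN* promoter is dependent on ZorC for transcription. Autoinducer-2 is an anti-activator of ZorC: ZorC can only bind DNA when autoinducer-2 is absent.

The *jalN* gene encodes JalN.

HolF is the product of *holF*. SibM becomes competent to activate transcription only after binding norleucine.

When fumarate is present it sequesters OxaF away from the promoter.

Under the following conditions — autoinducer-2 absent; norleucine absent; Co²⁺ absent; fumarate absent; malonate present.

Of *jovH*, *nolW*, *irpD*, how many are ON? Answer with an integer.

Fumarate is absent, so OxaF is active.
Malonate is present, so TorK is inactive.
No repressor is bound and OxaF is active, so *holF* is transcribed.
So HolF is produced and active.
With repressor HolF bound, *jovH* is not transcribed.
→ *jovH* is OFF.
Co²⁺ is absent, so QuvR is active.
With repressor QuvR bound, *nolW* is not transcribed.
→ *nolW* is OFF.
Autoinducer-2 is absent, so ZorC is active.
No repressor is bound and ZorC is active, so *jalN* is transcribed.
So JalN is produced and active.
Norleucine is absent, so SibM is inactive.
With repressor JalN bound, *irpD* is not transcribed.
→ *irpD* is OFF.
0 of the 3 genes are transcribed.

0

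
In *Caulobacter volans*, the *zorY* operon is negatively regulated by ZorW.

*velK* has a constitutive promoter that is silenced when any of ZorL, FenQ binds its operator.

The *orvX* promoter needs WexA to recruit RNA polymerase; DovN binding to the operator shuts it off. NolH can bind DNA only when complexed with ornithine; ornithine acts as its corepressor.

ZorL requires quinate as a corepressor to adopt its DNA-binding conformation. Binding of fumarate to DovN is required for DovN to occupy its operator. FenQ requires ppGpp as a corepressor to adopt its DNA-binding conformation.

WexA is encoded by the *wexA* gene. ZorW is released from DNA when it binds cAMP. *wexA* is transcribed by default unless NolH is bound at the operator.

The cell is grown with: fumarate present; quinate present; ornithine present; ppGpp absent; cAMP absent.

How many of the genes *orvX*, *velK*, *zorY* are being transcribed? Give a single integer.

Ornithine is present, so NolH is active.
With repressor NolH bound, *wexA* is not transcribed.
So WexA is not produced.
Fumarate is present, so DovN is active.
With repressor DovN bound, *orvX* is not transcribed.
→ *orvX* is OFF.
Quinate is present, so ZorL is active.
ppGpp is absent, so FenQ is inactive.
With repressor ZorL bound, *velK* is not transcribed.
→ *velK* is OFF.
cAMP is absent, so ZorW is active.
With repressor ZorW bound, *zorY* is not transcribed.
→ *zorY* is OFF.
0 of the 3 genes are transcribed.

0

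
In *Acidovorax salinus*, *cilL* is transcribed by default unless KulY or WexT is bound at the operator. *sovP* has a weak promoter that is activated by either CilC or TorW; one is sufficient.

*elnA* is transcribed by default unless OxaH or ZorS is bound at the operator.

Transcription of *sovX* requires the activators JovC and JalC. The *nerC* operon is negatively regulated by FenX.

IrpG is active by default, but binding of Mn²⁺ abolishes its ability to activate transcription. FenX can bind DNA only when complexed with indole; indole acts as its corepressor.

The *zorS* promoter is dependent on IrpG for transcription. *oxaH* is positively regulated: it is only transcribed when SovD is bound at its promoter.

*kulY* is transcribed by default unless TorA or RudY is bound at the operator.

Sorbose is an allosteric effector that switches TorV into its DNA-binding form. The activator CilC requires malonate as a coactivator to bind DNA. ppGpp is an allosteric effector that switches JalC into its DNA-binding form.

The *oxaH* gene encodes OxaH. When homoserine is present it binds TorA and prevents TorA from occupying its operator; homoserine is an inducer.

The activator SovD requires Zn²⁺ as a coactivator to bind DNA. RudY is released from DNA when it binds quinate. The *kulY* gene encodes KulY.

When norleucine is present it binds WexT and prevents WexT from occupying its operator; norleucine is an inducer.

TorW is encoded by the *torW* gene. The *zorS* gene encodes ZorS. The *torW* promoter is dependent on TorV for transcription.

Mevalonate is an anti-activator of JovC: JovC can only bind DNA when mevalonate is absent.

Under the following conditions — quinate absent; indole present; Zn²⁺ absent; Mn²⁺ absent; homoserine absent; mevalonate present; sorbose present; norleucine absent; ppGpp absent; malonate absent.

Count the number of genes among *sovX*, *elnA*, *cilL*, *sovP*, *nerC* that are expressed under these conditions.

Mevalonate is present, so JovC is inactive.
ppGpp is absent, so JalC is inactive.
Required activator JovC is absent, so *sovX* is not transcribed.
→ *sovX* is OFF.
Zn²⁺ is absent, so SovD is inactive.
Required activator SovD is absent, so *oxaH* is not transcribed.
So OxaH is not produced.
Mn²⁺ is absent, so IrpG is active.
No repressor is bound and IrpG is active, so *zorS* is transcribed.
So ZorS is produced and active.
With repressor ZorS bound, *elnA* is not transcribed.
→ *elnA* is OFF.
Homoserine is absent, so TorA is active.
Quinate is absent, so RudY is active.
With repressor TorA bound, *kulY* is not transcribed.
So KulY is not produced.
Norleucine is absent, so WexT is active.
With repressor WexT bound, *cilL* is not transcribed.
→ *cilL* is OFF.
Malonate is absent, so CilC is inactive.
Sorbose is present, so TorV is active.
No repressor is bound and TorV is active, so *torW* is transcribed.
So TorW is produced and active.
Activator TorW is present, so *sovP* is transcribed.
→ *sovP* is ON.
Indole is present, so FenX is active.
With repressor FenX bound, *nerC* is not transcribed.
→ *nerC* is OFF.
1 of the 5 genes is transcribed.

1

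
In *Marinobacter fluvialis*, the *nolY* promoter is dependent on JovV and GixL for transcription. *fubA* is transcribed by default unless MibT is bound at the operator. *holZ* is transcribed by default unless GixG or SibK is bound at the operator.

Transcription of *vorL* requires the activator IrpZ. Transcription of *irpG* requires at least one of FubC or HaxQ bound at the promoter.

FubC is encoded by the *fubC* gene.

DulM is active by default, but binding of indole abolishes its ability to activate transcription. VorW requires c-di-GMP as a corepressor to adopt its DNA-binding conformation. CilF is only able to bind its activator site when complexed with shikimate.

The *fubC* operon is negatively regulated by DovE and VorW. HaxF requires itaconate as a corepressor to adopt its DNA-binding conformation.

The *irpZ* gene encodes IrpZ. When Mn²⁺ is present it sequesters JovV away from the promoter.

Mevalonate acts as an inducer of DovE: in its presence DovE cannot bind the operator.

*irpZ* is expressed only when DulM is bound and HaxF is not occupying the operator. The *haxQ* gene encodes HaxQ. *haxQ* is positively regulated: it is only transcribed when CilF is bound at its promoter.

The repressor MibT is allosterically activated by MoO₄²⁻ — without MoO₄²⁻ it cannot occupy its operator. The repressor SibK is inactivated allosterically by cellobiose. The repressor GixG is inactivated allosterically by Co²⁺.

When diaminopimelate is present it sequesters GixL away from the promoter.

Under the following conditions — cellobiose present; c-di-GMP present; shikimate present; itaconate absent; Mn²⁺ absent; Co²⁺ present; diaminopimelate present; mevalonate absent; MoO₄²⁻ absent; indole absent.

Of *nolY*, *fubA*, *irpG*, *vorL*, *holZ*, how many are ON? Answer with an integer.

4

Mn²⁺ is absent, so JovV is active.
Diaminopimelate is present, so GixL is inactive.
Required activator GixL is absent, so *nolY* is not transcribed.
→ *nolY* is OFF.
MoO₄²⁻ is absent, so MibT is inactive.
With no repressor bound, *fubA* is transcribed.
→ *fubA* is ON.
Mevalonate is absent, so DovE is active.
c-di-GMP is present, so VorW is active.
With repressor DovE bound, *fubC* is not transcribed.
So FubC is not produced.
Shikimate is present, so CilF is active.
No repressor is bound and CilF is active, so *haxQ* is transcribed.
So HaxQ is produced and active.
Activator HaxQ is present, so *irpG* is transcribed.
→ *irpG* is ON.
Itaconate is absent, so HaxF is inactive.
Indole is absent, so DulM is active.
No repressor is bound and DulM is active, so *irpZ* is transcribed.
So IrpZ is produced and active.
No repressor is bound and IrpZ is active, so *vorL* is transcribed.
→ *vorL* is ON.
Co²⁺ is present, so GixG is inactive.
Cellobiose is present, so SibK is inactive.
With no repressor bound, *holZ* is transcribed.
→ *holZ* is ON.
4 of the 5 genes are transcribed.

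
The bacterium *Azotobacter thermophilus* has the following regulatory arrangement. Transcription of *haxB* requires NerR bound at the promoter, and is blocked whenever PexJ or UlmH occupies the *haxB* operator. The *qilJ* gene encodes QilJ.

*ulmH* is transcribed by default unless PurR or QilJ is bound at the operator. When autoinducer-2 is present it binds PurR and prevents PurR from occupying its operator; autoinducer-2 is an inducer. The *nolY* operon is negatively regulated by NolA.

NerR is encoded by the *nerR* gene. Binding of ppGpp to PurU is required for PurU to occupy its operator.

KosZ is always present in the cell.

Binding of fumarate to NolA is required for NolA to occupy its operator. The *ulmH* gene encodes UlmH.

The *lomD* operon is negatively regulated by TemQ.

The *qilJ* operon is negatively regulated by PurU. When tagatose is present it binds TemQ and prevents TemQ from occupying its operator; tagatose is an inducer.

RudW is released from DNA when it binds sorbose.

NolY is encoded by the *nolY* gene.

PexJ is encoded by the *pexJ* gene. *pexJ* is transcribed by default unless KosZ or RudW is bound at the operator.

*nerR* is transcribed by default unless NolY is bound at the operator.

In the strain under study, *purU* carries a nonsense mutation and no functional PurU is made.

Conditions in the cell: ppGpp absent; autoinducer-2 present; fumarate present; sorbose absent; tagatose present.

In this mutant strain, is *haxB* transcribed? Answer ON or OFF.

KosZ is produced constitutively and is active.
Sorbose is absent, so RudW is active.
With repressor KosZ bound, *pexJ* is not transcribed.
So PexJ is not produced.
Autoinducer-2 is present, so PurR is inactive.
PurU is non-functional in this strain, so it has no effect.
With no repressor bound, *qilJ* is transcribed.
So QilJ is produced and active.
With repressor QilJ bound, *ulmH* is not transcribed.
So UlmH is not produced.
Fumarate is present, so NolA is active.
With repressor NolA bound, *nolY* is not transcribed.
So NolY is not produced.
With no repressor bound, *nerR* is transcribed.
So NerR is produced and active.
No repressor is bound and NerR is active, so *haxB* is transcribed.

ON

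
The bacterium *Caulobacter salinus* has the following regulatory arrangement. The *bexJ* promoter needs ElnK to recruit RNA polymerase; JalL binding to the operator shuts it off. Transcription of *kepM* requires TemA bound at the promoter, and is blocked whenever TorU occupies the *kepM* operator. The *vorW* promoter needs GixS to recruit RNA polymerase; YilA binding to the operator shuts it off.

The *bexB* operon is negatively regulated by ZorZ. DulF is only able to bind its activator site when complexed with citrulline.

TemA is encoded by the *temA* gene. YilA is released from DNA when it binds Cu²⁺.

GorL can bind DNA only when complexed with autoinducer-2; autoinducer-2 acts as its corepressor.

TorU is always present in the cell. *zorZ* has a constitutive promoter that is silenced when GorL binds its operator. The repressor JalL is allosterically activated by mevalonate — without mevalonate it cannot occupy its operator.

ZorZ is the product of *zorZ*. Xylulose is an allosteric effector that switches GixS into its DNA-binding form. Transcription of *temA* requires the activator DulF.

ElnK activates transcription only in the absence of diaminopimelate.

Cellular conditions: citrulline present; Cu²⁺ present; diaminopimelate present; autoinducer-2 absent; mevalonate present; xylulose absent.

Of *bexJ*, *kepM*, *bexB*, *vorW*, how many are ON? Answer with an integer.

0

Diaminopimelate is present, so ElnK is inactive.
Mevalonate is present, so JalL is active.
With repressor JalL bound, *bexJ* is not transcribed.
→ *bexJ* is OFF.
Citrulline is present, so DulF is active.
No repressor is bound and DulF is active, so *temA* is transcribed.
So TemA is produced and active.
TorU is produced constitutively and is active.
With repressor TorU bound, *kepM* is not transcribed.
→ *kepM* is OFF.
Autoinducer-2 is absent, so GorL is inactive.
With no repressor bound, *zorZ* is transcribed.
So ZorZ is produced and active.
With repressor ZorZ bound, *bexB* is not transcribed.
→ *bexB* is OFF.
Cu²⁺ is present, so YilA is inactive.
Xylulose is absent, so GixS is inactive.
Required activator GixS is absent, so *vorW* is not transcribed.
→ *vorW* is OFF.
0 of the 4 genes are transcribed.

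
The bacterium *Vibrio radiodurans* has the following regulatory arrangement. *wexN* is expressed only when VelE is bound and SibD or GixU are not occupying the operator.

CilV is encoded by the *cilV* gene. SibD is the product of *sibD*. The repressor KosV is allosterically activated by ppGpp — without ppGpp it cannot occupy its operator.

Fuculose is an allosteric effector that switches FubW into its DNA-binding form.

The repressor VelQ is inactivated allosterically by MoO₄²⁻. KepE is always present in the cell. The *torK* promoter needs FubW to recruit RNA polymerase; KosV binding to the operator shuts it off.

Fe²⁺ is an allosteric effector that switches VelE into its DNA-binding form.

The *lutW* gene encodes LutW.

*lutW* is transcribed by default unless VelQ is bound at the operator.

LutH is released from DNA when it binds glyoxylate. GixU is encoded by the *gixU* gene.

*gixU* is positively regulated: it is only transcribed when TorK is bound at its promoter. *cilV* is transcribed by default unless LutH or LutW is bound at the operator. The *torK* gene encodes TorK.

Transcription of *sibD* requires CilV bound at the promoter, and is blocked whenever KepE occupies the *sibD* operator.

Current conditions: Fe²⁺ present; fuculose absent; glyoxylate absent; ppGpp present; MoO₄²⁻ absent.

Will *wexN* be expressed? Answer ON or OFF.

KepE is produced constitutively and is active.
Glyoxylate is absent, so LutH is active.
MoO₄²⁻ is absent, so VelQ is active.
With repressor VelQ bound, *lutW* is not transcribed.
So LutW is not produced.
With repressor LutH bound, *cilV* is not transcribed.
So CilV is not produced.
With repressor KepE bound, *sibD* is not transcribed.
So SibD is not produced.
Fe²⁺ is present, so VelE is active.
ppGpp is present, so KosV is active.
Fuculose is absent, so FubW is inactive.
With repressor KosV bound, *torK* is not transcribed.
So TorK is not produced.
Required activator TorK is absent, so *gixU* is not transcribed.
So GixU is not produced.
No repressor is bound and VelE is active, so *wexN* is transcribed.

ON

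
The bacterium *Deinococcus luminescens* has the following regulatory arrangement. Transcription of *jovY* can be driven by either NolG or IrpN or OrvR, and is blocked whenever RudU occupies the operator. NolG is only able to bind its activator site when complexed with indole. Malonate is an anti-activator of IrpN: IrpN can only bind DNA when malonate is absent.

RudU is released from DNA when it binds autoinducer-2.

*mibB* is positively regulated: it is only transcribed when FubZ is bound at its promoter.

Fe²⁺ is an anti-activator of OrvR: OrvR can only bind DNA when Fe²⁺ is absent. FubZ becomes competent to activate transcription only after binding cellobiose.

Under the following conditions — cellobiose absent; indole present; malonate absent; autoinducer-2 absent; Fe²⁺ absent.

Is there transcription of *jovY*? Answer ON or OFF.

OFF

Autoinducer-2 is absent, so RudU is active.
Indole is present, so NolG is active.
Malonate is absent, so IrpN is active.
Fe²⁺ is absent, so OrvR is active.
With repressor RudU bound, *jovY* is not transcribed.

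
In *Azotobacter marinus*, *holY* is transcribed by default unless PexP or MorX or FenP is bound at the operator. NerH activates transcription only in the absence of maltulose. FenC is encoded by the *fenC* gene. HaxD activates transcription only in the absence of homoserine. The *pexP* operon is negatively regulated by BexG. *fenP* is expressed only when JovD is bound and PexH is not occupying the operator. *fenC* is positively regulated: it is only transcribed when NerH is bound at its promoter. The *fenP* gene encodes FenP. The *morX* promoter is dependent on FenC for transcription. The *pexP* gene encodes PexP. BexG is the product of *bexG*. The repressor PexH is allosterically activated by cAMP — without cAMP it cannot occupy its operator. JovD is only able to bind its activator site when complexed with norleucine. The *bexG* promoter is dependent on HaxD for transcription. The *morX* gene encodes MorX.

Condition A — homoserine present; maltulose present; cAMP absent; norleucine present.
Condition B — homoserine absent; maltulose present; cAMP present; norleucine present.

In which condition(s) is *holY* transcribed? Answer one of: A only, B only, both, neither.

Condition A:
Homoserine is present, so HaxD is inactive.
Required activator HaxD is absent, so *bexG* is not transcribed.
So BexG is not produced.
With no repressor bound, *pexP* is transcribed.
So PexP is produced and active.
Maltulose is present, so NerH is inactive.
Required activator NerH is absent, so *fenC* is not transcribed.
So FenC is not produced.
Required activator FenC is absent, so *morX* is not transcribed.
So MorX is not produced.
cAMP is absent, so PexH is inactive.
Norleucine is present, so JovD is active.
No repressor is bound and JovD is active, so *fenP* is transcribed.
So FenP is produced and active.
With repressor PexP bound, *holY* is not transcribed.
→ *holY* is OFF in A.
Condition B:
Homoserine is absent, so HaxD is active.
No repressor is bound and HaxD is active, so *bexG* is transcribed.
So BexG is produced and active.
With repressor BexG bound, *pexP* is not transcribed.
So PexP is not produced.
Maltulose is present, so NerH is inactive.
Required activator NerH is absent, so *fenC* is not transcribed.
So FenC is not produced.
Required activator FenC is absent, so *morX* is not transcribed.
So MorX is not produced.
cAMP is present, so PexH is active.
Norleucine is present, so JovD is active.
With repressor PexH bound, *fenP* is not transcribed.
So FenP is not produced.
With no repressor bound, *holY* is transcribed.
→ *holY* is ON in B.

B only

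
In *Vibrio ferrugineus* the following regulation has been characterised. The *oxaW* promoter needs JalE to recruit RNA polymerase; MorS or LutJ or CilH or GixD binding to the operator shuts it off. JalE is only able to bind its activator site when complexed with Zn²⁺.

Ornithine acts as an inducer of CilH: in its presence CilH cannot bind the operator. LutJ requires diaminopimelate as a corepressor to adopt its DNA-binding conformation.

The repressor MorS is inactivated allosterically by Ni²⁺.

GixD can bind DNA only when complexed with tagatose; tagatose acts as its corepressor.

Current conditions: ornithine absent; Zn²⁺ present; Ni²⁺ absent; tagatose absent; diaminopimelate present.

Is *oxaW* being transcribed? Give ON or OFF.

OFF

Ni²⁺ is absent, so MorS is active.
Diaminopimelate is present, so LutJ is active.
Ornithine is absent, so CilH is active.
Tagatose is absent, so GixD is inactive.
Zn²⁺ is present, so JalE is active.
With repressor MorS bound, *oxaW* is not transcribed.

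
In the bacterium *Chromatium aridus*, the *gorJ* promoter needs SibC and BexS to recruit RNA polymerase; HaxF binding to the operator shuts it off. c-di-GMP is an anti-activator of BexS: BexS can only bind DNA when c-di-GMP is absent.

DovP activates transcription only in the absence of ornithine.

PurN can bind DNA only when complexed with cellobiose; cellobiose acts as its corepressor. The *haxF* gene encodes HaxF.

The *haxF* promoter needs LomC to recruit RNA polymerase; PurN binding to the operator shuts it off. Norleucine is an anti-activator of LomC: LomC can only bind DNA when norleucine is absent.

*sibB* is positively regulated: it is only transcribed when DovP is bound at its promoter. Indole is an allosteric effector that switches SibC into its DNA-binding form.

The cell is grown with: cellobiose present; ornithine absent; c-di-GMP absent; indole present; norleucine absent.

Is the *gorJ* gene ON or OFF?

ON

Norleucine is absent, so LomC is active.
Cellobiose is present, so PurN is active.
With repressor PurN bound, *haxF* is not transcribed.
So HaxF is not produced.
Indole is present, so SibC is active.
c-di-GMP is absent, so BexS is active.
No repressor is bound and SibC and BexS are active, so *gorJ* is transcribed.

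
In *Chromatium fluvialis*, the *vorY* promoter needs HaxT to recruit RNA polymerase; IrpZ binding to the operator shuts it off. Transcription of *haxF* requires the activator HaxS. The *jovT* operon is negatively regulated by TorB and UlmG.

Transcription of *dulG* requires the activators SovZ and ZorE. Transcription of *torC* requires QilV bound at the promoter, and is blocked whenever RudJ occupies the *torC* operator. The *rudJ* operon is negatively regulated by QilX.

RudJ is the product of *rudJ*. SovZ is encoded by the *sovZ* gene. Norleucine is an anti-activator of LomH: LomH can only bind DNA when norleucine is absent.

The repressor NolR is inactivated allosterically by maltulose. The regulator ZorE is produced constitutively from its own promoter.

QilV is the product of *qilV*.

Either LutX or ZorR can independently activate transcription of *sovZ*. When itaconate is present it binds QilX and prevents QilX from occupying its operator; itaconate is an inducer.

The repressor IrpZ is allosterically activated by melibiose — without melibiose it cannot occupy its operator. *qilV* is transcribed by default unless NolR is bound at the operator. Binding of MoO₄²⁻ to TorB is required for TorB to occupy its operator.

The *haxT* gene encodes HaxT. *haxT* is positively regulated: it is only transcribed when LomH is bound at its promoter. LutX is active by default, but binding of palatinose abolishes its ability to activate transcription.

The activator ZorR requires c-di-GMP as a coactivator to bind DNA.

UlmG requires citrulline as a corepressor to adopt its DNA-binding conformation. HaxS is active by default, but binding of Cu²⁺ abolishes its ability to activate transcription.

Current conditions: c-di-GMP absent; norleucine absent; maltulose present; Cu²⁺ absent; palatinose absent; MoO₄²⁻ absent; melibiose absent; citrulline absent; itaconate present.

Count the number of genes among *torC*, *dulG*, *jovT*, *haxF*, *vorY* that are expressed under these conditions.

Maltulose is present, so NolR is inactive.
With no repressor bound, *qilV* is transcribed.
So QilV is produced and active.
Itaconate is present, so QilX is inactive.
With no repressor bound, *rudJ* is transcribed.
So RudJ is produced and active.
With repressor RudJ bound, *torC* is not transcribed.
→ *torC* is OFF.
Palatinose is absent, so LutX is active.
c-di-GMP is absent, so ZorR is inactive.
Activator LutX is present, so *sovZ* is transcribed.
So SovZ is produced and active.
ZorE is produced constitutively and is active.
No repressor is bound and SovZ and ZorE are active, so *dulG* is transcribed.
→ *dulG* is ON.
MoO₄²⁻ is absent, so TorB is inactive.
Citrulline is absent, so UlmG is inactive.
With no repressor bound, *jovT* is transcribed.
→ *jovT* is ON.
Cu²⁺ is absent, so HaxS is active.
No repressor is bound and HaxS is active, so *haxF* is transcribed.
→ *haxF* is ON.
Norleucine is absent, so LomH is active.
No repressor is bound and LomH is active, so *haxT* is transcribed.
So HaxT is produced and active.
Melibiose is absent, so IrpZ is inactive.
No repressor is bound and HaxT is active, so *vorY* is transcribed.
→ *vorY* is ON.
4 of the 5 genes are transcribed.

4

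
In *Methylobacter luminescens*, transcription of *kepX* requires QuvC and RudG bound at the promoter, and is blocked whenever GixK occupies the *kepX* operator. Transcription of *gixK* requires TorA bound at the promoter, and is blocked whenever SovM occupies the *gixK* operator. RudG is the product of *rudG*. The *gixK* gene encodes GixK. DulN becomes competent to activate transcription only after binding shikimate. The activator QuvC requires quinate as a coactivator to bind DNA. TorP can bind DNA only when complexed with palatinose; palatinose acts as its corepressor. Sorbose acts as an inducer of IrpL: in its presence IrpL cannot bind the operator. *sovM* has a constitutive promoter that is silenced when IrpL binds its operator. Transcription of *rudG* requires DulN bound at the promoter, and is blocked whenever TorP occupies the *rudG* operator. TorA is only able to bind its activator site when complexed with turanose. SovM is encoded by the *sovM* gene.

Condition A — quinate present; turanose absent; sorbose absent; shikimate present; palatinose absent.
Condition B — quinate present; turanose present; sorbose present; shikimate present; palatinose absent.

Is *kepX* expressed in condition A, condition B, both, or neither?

Condition A:
Quinate is present, so QuvC is active.
Turanose is absent, so TorA is inactive.
Sorbose is absent, so IrpL is active.
With repressor IrpL bound, *sovM* is not transcribed.
So SovM is not produced.
Required activator TorA is absent, so *gixK* is not transcribed.
So GixK is not produced.
Shikimate is present, so DulN is active.
Palatinose is absent, so TorP is inactive.
No repressor is bound and DulN is active, so *rudG* is transcribed.
So RudG is produced and active.
No repressor is bound and QuvC and RudG are active, so *kepX* is transcribed.
→ *kepX* is ON in A.
Condition B:
Quinate is present, so QuvC is active.
Turanose is present, so TorA is active.
Sorbose is present, so IrpL is inactive.
With no repressor bound, *sovM* is transcribed.
So SovM is produced and active.
With repressor SovM bound, *gixK* is not transcribed.
So GixK is not produced.
Shikimate is present, so DulN is active.
Palatinose is absent, so TorP is inactive.
No repressor is bound and DulN is active, so *rudG* is transcribed.
So RudG is produced and active.
No repressor is bound and QuvC and RudG are active, so *kepX* is transcribed.
→ *kepX* is ON in B.

both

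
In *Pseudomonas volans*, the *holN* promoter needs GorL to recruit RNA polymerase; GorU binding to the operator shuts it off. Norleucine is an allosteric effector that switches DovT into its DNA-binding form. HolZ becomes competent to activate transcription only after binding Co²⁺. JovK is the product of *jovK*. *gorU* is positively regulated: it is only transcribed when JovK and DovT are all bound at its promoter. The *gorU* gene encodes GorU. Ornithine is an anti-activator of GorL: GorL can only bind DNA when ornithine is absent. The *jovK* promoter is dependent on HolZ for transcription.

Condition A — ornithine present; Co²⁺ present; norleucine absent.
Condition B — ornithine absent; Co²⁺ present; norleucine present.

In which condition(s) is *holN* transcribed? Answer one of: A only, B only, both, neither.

neither

Condition A:
Ornithine is present, so GorL is inactive.
Co²⁺ is present, so HolZ is active.
No repressor is bound and HolZ is active, so *jovK* is transcribed.
So JovK is produced and active.
Norleucine is absent, so DovT is inactive.
Required activator DovT is absent, so *gorU* is not transcribed.
So GorU is not produced.
Required activator GorL is absent, so *holN* is not transcribed.
→ *holN* is OFF in A.
Condition B:
Ornithine is absent, so GorL is active.
Co²⁺ is present, so HolZ is active.
No repressor is bound and HolZ is active, so *jovK* is transcribed.
So JovK is produced and active.
Norleucine is present, so DovT is active.
No repressor is bound and JovK and DovT are active, so *gorU* is transcribed.
So GorU is produced and active.
With repressor GorU bound, *holN* is not transcribed.
→ *holN* is OFF in B.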